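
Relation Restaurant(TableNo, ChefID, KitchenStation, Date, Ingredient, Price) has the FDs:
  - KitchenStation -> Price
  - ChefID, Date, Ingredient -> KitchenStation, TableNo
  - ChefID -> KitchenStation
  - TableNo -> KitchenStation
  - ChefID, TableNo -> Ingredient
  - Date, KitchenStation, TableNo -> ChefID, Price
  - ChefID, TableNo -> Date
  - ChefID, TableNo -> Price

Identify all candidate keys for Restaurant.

{ChefID, TableNo}⁺ = {ChefID, Date, Ingredient, KitchenStation, Price, TableNo}, which is every attribute, so {ChefID, TableNo} is a candidate key.
{Date, TableNo}⁺ = {ChefID, Date, Ingredient, KitchenStation, Price, TableNo}, which is every attribute, so {Date, TableNo} is a candidate key.
{ChefID, Date, Ingredient}⁺ = {ChefID, Date, Ingredient, KitchenStation, Price, TableNo}, which is every attribute, so {ChefID, Date, Ingredient} is a candidate key.
No proper subset of any of these is a key, and no other minimal superkey exists.

{ChefID, Date, Ingredient}, {ChefID, TableNo}, {Date, TableNo}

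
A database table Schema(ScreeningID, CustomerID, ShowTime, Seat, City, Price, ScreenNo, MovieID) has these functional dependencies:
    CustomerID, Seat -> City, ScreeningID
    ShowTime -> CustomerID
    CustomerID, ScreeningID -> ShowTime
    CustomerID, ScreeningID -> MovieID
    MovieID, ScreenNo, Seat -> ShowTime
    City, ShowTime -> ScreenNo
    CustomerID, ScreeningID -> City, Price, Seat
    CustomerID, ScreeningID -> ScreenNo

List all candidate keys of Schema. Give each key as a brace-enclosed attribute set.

{CustomerID, ScreeningID} is a candidate key since {CustomerID, ScreeningID}⁺ = {City, CustomerID, MovieID, Price, ScreenNo, ScreeningID, Seat, ShowTime} covers every attribute.
{CustomerID, Seat} is a candidate key since {CustomerID, Seat}⁺ = {City, CustomerID, MovieID, Price, ScreenNo, ScreeningID, Seat, ShowTime} covers every attribute.
{ScreeningID, ShowTime} is a candidate key since {ScreeningID, ShowTime}⁺ = {City, CustomerID, MovieID, Price, ScreenNo, ScreeningID, Seat, ShowTime} covers every attribute.
{Seat, ShowTime} is a candidate key since {Seat, ShowTime}⁺ = {City, CustomerID, MovieID, Price, ScreenNo, ScreeningID, Seat, ShowTime} covers every attribute.
{MovieID, ScreenNo, Seat} is a candidate key since {MovieID, ScreenNo, Seat}⁺ = {City, CustomerID, MovieID, Price, ScreenNo, ScreeningID, Seat, ShowTime} covers every attribute.
Any other superkey properly contains one of these, so there are no further candidate keys.

{CustomerID, ScreeningID}, {CustomerID, Seat}, {MovieID, ScreenNo, Seat}, {ScreeningID, ShowTime}, {Seat, ShowTime}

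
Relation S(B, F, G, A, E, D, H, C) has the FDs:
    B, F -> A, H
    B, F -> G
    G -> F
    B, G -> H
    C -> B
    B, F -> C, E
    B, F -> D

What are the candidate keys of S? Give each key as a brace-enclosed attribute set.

Closure of {B, F} is {A, B, C, D, E, F, G, H}, the whole schema; {B, F} is a candidate key.
Closure of {B, G} is {A, B, C, D, E, F, G, H}, the whole schema; {B, G} is a candidate key.
Closure of {C, F} is {A, B, C, D, E, F, G, H}, the whole schema; {C, F} is a candidate key.
Closure of {C, G} is {A, B, C, D, E, F, G, H}, the whole schema; {C, G} is a candidate key.
These are minimal and exhaustive — every other superkey contains one of them.

{B, F}, {B, G}, {C, F}, {C, G}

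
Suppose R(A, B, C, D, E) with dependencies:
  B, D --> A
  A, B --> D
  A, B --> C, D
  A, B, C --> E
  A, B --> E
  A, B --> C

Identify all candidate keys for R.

{A, B}, {B, D}

{B} never appears on the right of any FD, so every key must include it.
Closure of {A, B} is {A, B, C, D, E}, the whole schema; {A, B} is a candidate key.
Closure of {B, D} is {A, B, C, D, E}, the whole schema; {B, D} is a candidate key.
Any other superkey properly contains one of these, so there are no further candidate keys.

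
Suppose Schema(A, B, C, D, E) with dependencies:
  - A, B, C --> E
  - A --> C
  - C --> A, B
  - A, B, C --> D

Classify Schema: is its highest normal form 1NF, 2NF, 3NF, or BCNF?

BCNF

Candidate keys: {A}, {C}. Prime attributes: {A, C}.
The left-hand side of every FD is a superkey, so BCNF is satisfied.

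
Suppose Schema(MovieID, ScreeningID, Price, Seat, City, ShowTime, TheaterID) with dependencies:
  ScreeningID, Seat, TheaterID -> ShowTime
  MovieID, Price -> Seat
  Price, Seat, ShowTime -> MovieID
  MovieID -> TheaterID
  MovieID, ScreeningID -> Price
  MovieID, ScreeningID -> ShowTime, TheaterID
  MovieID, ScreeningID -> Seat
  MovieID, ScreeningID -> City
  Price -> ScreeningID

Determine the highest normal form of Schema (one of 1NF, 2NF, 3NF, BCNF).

Candidate keys: {MovieID, Price}, {MovieID, ScreeningID}, {Price, Seat, ShowTime}, {Price, Seat, TheaterID}. Prime attributes: {MovieID, Price, ScreeningID, Seat, ShowTime, TheaterID}.
ScreeningID, Seat, TheaterID -> ShowTime breaks BCNF: {ScreeningID, Seat, TheaterID}⁺ = {ScreeningID, Seat, ShowTime, TheaterID}, so {ScreeningID, Seat, TheaterID} is not a superkey.
But every attribute on its right side ({ShowTime}) is prime, and the same holds for every other non-superkey FD, so 3NF still holds.

3NF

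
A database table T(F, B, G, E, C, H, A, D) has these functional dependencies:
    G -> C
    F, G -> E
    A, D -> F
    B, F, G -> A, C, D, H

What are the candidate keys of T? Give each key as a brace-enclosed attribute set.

{A, B, D, G}, {B, F, G}

Attributes never on any right-hand side: {B, G} — every candidate key must contain all of them.
Closure of {B, F, G} is {A, B, C, D, E, F, G, H}, the whole schema; {B, F, G} is a candidate key.
Closure of {A, B, D, G} is {A, B, C, D, E, F, G, H}, the whole schema; {A, B, D, G} is a candidate key.
These are minimal and exhaustive — every other superkey contains one of them.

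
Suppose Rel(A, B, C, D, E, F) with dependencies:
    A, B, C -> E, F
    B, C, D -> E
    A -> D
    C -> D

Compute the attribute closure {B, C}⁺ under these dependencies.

Start with {B, C}.
C -> D applies; add {D} → now {B, C, D}.
B, C, D -> E applies; add {E} → now {B, C, D, E}.
No further FD applies.

{B, C, D, E}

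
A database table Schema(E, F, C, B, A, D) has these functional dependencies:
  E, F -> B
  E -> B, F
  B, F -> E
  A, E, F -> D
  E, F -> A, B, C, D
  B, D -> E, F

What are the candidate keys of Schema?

{B, D}, {B, F}, {E}

{E}⁺ = {A, B, C, D, E, F}, which is every attribute, so {E} is a candidate key.
{B, D}⁺ = {A, B, C, D, E, F}, which is every attribute, so {B, D} is a candidate key.
{B, F}⁺ = {A, B, C, D, E, F}, which is every attribute, so {B, F} is a candidate key.
These are minimal and exhaustive — every other superkey contains one of them.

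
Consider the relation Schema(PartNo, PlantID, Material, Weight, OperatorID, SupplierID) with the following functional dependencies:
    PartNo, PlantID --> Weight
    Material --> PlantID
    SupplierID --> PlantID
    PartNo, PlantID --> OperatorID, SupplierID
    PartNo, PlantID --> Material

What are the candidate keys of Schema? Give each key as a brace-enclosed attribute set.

Attributes never on any right-hand side: {PartNo} — every candidate key must contain it.
{Material, PartNo}⁺ = {Material, OperatorID, PartNo, PlantID, SupplierID, Weight}, which is every attribute, so {Material, PartNo} is a candidate key.
{PartNo, PlantID}⁺ = {Material, OperatorID, PartNo, PlantID, SupplierID, Weight}, which is every attribute, so {PartNo, PlantID} is a candidate key.
{PartNo, SupplierID}⁺ = {Material, OperatorID, PartNo, PlantID, SupplierID, Weight}, which is every attribute, so {PartNo, SupplierID} is a candidate key.
Any other superkey properly contains one of these, so there are no further candidate keys.

{Material, PartNo}, {PartNo, PlantID}, {PartNo, SupplierID}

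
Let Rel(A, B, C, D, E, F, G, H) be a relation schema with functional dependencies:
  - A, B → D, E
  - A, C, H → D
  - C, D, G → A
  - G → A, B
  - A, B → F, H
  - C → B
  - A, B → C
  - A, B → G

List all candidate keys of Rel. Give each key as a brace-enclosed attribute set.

{A, B}, {A, C}, {G}

{G} is a candidate key since {G}⁺ = {A, B, C, D, E, F, G, H} covers every attribute.
{A, B} is a candidate key since {A, B}⁺ = {A, B, C, D, E, F, G, H} covers every attribute.
{A, C} is a candidate key since {A, C}⁺ = {A, B, C, D, E, F, G, H} covers every attribute.
No proper subset of any of these is a key, and no other minimal superkey exists.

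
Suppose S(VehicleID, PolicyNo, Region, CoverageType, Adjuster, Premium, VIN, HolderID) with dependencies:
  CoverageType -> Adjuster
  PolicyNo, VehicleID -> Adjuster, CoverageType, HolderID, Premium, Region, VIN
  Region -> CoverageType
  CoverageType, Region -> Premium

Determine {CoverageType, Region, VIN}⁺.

{Adjuster, CoverageType, Premium, Region, VIN}

Start with {CoverageType, Region, VIN}.
CoverageType -> Adjuster applies; add {Adjuster} → now {Adjuster, CoverageType, Region, VIN}.
CoverageType, Region -> Premium applies; add {Premium} → now {Adjuster, CoverageType, Premium, Region, VIN}.
No further FD applies.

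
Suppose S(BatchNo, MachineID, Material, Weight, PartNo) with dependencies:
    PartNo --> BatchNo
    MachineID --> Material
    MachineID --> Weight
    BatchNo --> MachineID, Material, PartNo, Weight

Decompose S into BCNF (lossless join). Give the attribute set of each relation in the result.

{BatchNo, MachineID, PartNo}; {MachineID, Material, Weight}

Candidate keys of the original relation: {BatchNo}, {PartNo}.
Within {BatchNo, MachineID, Material, PartNo, Weight}: {MachineID}⁺ ∩ {BatchNo, MachineID, Material, PartNo, Weight} = {MachineID, Material, Weight}, not the whole set, so MachineID --> Material, Weight violates BCNF; decompose into {MachineID, Material, Weight} and {BatchNo, MachineID, PartNo}.
{MachineID, Material, Weight} has no BCNF violation.
{BatchNo, MachineID, PartNo} has no BCNF violation.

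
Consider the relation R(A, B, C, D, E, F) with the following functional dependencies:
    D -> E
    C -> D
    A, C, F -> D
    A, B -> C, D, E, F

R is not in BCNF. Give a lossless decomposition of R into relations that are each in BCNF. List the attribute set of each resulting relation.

Candidate key of the original relation: {A, B}.
In {A, B, C, D, E, F}, {D} is not a superkey ({D}⁺ restricted to this set is {D, E}), so split on D -> E into {D, E} and {A, B, C, D, F}.
{D, E}: every determinant is a superkey — BCNF.
In {A, B, C, D, F}, {C} is not a superkey ({C}⁺ restricted to this set is {C, D}), so split on C -> D into {C, D} and {A, B, C, F}.
{C, D}: every determinant is a superkey — BCNF.
{A, B, C, F}: every determinant is a superkey — BCNF.

{A, B, C, F}; {C, D}; {D, E}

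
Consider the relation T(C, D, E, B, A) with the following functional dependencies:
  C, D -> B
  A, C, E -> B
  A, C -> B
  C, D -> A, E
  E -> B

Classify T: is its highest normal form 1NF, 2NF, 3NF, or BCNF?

2NF

Candidate key: {C, D}. Prime attributes: {C, D}.
A, C, E -> B: {A, C, E}⁺ = {A, B, C, E}, which is not all of the attributes, so the left side is not a superkey — BCNF is violated.
A, C, E -> B determines the non-prime attribute {B} from a non-superkey — 3NF is violated.
No non-prime attribute depends on a proper subset of any candidate key, so 2NF holds.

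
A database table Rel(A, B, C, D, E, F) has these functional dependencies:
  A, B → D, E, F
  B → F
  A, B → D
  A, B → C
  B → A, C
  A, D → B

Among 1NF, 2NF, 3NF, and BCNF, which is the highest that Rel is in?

Candidate keys: {A, D}, {B}. Prime attributes: {A, B, D}.
Each dependency's left side is a superkey — BCNF holds.

BCNF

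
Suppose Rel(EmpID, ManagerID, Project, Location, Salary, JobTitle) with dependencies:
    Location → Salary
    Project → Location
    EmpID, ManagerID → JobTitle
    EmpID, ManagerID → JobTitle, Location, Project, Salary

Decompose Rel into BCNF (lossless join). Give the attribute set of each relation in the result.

Candidate key of the original relation: {EmpID, ManagerID}.
{EmpID, JobTitle, Location, ManagerID, Project, Salary}: {Location} determines {Location, Salary} here but is not a superkey — split on Location → Salary, giving {Location, Salary} and {EmpID, JobTitle, Location, ManagerID, Project}.
{Location, Salary} is in BCNF.
{EmpID, JobTitle, Location, ManagerID, Project}: {Project} determines {Location, Project} here but is not a superkey — split on Project → Location, giving {Location, Project} and {EmpID, JobTitle, ManagerID, Project}.
{Location, Project} is in BCNF.
{EmpID, JobTitle, ManagerID, Project} is in BCNF.

{EmpID, JobTitle, ManagerID, Project}; {Location, Project}; {Location, Salary}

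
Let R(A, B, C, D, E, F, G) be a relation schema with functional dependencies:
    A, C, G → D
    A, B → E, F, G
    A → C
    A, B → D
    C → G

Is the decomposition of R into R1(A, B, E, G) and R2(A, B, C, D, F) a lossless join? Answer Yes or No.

Yes

Common attributes: {A, B}; their closure is {A, B, C, D, E, F, G}.
R1 is contained in that closure, so R1 ∩ R2 → R1 holds and the join is lossless.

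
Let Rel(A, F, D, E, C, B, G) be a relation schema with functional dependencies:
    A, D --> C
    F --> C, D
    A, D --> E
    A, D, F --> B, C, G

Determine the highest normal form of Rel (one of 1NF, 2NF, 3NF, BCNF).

Candidate key: {A, F}. Prime attributes: {A, F}.
A, D --> C breaks BCNF: {A, D}⁺ = {A, C, D, E}, so {A, D} is not a superkey.
A, D --> C determines the non-prime attribute {C} from a non-superkey — 3NF is violated.
{F} is a proper subset of the key {A, F}, and {F}⁺ contains the non-prime attributes {C, D} — a partial dependency, so 2NF is violated.

1NF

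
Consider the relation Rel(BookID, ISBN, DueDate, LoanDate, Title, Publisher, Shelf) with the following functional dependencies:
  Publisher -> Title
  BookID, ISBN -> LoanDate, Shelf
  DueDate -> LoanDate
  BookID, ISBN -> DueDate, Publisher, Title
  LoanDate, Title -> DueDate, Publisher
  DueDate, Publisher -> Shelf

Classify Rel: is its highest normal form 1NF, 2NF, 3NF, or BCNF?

2NF

Candidate key: {BookID, ISBN}. Prime attributes: {BookID, ISBN}.
Publisher -> Title: {Publisher}⁺ = {Publisher, Title}, which is not all of the attributes, so the left side is not a superkey — BCNF is violated.
Because {Title} is non-prime and the left side of Publisher -> Title is not a superkey, the relation is not in 3NF.
No proper subset of a key has a non-prime attribute in its closure, so there is no partial dependency; 2NF holds.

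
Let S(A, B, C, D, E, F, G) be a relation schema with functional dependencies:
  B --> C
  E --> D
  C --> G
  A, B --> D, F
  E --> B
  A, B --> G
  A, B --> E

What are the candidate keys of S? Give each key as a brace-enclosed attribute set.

{A, B}, {A, E}

{A} never appears on the right of any FD, so every key must include it.
{A, B}⁺ = {A, B, C, D, E, F, G}, which is every attribute, so {A, B} is a candidate key.
{A, E}⁺ = {A, B, C, D, E, F, G}, which is every attribute, so {A, E} is a candidate key.
These are minimal and exhaustive — every other superkey contains one of them.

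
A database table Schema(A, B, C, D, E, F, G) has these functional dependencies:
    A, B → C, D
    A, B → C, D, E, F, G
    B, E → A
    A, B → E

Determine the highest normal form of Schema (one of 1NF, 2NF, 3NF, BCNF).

BCNF

Candidate keys: {A, B}, {B, E}. Prime attributes: {A, B, E}.
Each dependency's left side is a superkey — BCNF holds.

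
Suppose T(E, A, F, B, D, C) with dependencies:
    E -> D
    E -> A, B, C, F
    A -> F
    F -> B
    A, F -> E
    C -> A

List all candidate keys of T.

Closure of {A} is {A, B, C, D, E, F}, the whole schema; {A} is a candidate key.
Closure of {C} is {A, B, C, D, E, F}, the whole schema; {C} is a candidate key.
Closure of {E} is {A, B, C, D, E, F}, the whole schema; {E} is a candidate key.
These are minimal and exhaustive — every other superkey contains one of them.

{A}, {C}, {E}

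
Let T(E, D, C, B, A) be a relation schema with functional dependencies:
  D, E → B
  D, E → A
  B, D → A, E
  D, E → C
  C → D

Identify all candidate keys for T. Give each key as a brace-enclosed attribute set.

{B, C}, {B, D}, {C, E}, {D, E}

Closure of {B, C} is {A, B, C, D, E}, the whole schema; {B, C} is a candidate key.
Closure of {B, D} is {A, B, C, D, E}, the whole schema; {B, D} is a candidate key.
Closure of {C, E} is {A, B, C, D, E}, the whole schema; {C, E} is a candidate key.
Closure of {D, E} is {A, B, C, D, E}, the whole schema; {D, E} is a candidate key.
These are minimal and exhaustive — every other superkey contains one of them.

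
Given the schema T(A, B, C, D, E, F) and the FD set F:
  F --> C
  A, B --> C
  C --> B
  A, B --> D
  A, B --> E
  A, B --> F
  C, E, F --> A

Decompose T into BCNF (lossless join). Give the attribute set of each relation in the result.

{A, D, E, F}; {B, C}; {C, F}

Candidate keys of the original relation: {A, B}, {A, C}, {A, F}, {E, F}.
{A, B, C, D, E, F}: {F} determines {B, C, F} here but is not a superkey — split on F --> B, C, giving {B, C, F} and {A, D, E, F}.
{B, C, F}: {C} determines {B, C} here but is not a superkey — split on C --> B, giving {B, C} and {C, F}.
{B, C} has no BCNF violation.
{C, F} has no BCNF violation.
{A, D, E, F} has no BCNF violation.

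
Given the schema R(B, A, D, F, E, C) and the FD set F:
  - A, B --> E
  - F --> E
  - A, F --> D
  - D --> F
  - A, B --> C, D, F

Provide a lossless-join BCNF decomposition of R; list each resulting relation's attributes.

{A, B, C, F}; {A, D}; {D, F}; {E, F}

Candidate key of the original relation: {A, B}.
{A, B, C, D, E, F}: {F} determines {E, F} here but is not a superkey — split on F --> E, giving {E, F} and {A, B, C, D, F}.
{E, F}: every determinant is a superkey — BCNF.
{A, B, C, D, F}: {A, F} determines {A, D, F} here but is not a superkey — split on A, F --> D, giving {A, D, F} and {A, B, C, F}.
{A, D, F}: {D} determines {D, F} here but is not a superkey — split on D --> F, giving {D, F} and {A, D}.
{D, F}: every determinant is a superkey — BCNF.
{A, D}: every determinant is a superkey — BCNF.
{A, B, C, F}: every determinant is a superkey — BCNF.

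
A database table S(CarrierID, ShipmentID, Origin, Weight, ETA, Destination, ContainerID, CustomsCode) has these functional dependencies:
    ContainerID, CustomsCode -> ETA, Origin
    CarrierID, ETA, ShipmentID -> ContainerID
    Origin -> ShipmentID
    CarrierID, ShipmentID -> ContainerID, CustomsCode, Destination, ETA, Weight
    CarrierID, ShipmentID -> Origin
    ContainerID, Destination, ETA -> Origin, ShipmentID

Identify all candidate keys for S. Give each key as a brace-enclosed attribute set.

Attributes never on any right-hand side: {CarrierID} — every candidate key must contain it.
{CarrierID, Origin}⁺ = {CarrierID, ContainerID, CustomsCode, Destination, ETA, Origin, ShipmentID, Weight} — all of the relation — so {CarrierID, Origin} is a candidate key.
{CarrierID, ShipmentID}⁺ = {CarrierID, ContainerID, CustomsCode, Destination, ETA, Origin, ShipmentID, Weight} — all of the relation — so {CarrierID, ShipmentID} is a candidate key.
{CarrierID, ContainerID, CustomsCode}⁺ = {CarrierID, ContainerID, CustomsCode, Destination, ETA, Origin, ShipmentID, Weight} — all of the relation — so {CarrierID, ContainerID, CustomsCode} is a candidate key.
{CarrierID, ContainerID, Destination, ETA}⁺ = {CarrierID, ContainerID, CustomsCode, Destination, ETA, Origin, ShipmentID, Weight} — all of the relation — so {CarrierID, ContainerID, Destination, ETA} is a candidate key.
These are minimal and exhaustive — every other superkey contains one of them.

{CarrierID, ContainerID, CustomsCode}, {CarrierID, ContainerID, Destination, ETA}, {CarrierID, Origin}, {CarrierID, ShipmentID}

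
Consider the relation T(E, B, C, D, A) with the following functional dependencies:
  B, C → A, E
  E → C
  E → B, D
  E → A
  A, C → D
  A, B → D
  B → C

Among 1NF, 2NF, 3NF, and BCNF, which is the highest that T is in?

Candidate keys: {B}, {E}. Prime attributes: {B, E}.
For A, C → D we have {A, C}⁺ = {A, C, D}; {A, C} is not a superkey, so BCNF fails.
A, C → D has non-prime {D} on the right and a non-superkey on the left, so 3NF fails.
All keys have size 1, which rules out partial dependencies — 2NF is satisfied.

2NF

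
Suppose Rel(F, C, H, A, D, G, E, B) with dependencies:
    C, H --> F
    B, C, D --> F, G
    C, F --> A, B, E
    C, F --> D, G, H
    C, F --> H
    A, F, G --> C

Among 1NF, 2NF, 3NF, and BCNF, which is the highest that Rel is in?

Candidate keys: {A, F, G}, {B, C, D}, {C, F}, {C, H}. Prime attributes: {A, B, C, D, F, G, H}.
Every FD has a superkey on the left, so the relation is in BCNF.

BCNF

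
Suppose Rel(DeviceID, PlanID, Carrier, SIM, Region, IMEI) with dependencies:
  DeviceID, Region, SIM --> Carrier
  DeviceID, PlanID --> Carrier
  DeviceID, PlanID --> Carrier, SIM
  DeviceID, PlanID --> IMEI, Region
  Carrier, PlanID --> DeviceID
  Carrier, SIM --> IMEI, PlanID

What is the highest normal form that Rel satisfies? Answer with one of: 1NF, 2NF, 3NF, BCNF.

BCNF

Candidate keys: {Carrier, PlanID}, {Carrier, SIM}, {DeviceID, PlanID}, {DeviceID, Region, SIM}. Prime attributes: {Carrier, DeviceID, PlanID, Region, SIM}.
Each dependency's left side is a superkey — BCNF holds.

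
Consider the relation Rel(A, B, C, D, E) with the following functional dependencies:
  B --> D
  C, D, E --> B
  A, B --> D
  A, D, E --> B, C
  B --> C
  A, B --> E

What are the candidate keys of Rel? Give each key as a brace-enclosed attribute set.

No FD produces {A}, so it must be in every candidate key.
{A, B}⁺ = {A, B, C, D, E}, which is every attribute, so {A, B} is a candidate key.
{A, D, E}⁺ = {A, B, C, D, E}, which is every attribute, so {A, D, E} is a candidate key.
No proper subset of any of these is a key, and no other minimal superkey exists.

{A, B}, {A, D, E}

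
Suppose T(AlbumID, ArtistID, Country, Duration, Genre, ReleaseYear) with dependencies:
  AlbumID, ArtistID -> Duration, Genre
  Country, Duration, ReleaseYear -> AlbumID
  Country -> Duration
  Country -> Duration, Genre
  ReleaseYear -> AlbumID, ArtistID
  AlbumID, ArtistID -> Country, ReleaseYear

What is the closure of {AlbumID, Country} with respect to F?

{AlbumID, Country, Duration, Genre}

Start with {AlbumID, Country}.
Country -> Duration applies; add {Duration} → now {AlbumID, Country, Duration}.
Country -> Duration, Genre applies; add {Genre} → now {AlbumID, Country, Duration, Genre}.
No further FD applies.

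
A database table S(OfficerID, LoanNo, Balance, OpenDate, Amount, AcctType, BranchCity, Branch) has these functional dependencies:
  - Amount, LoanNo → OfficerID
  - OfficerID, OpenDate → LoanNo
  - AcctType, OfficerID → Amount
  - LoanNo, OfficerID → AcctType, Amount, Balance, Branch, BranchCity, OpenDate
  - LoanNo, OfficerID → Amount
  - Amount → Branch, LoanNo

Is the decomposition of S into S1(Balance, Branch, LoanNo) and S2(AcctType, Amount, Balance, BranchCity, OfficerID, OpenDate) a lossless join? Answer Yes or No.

S1 ∩ S2 = {Balance}; its closure under F is {Balance}.
S1 ⊄ {Balance} and S2 ⊄ {Balance}, so the split is lossy.

No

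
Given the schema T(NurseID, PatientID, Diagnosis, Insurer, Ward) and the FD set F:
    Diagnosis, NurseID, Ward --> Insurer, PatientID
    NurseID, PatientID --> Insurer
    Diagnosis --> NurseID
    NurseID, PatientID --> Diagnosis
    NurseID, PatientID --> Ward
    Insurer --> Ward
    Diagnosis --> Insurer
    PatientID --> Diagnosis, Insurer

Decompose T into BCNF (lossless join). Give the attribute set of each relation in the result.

Candidate keys of the original relation: {Diagnosis}, {PatientID}.
Within {Diagnosis, Insurer, NurseID, PatientID, Ward}: {Insurer}⁺ ∩ {Diagnosis, Insurer, NurseID, PatientID, Ward} = {Insurer, Ward}, not the whole set, so Insurer --> Ward violates BCNF; decompose into {Insurer, Ward} and {Diagnosis, Insurer, NurseID, PatientID}.
{Insurer, Ward}: every determinant is a superkey — BCNF.
{Diagnosis, Insurer, NurseID, PatientID}: every determinant is a superkey — BCNF.

{Diagnosis, Insurer, NurseID, PatientID}; {Insurer, Ward}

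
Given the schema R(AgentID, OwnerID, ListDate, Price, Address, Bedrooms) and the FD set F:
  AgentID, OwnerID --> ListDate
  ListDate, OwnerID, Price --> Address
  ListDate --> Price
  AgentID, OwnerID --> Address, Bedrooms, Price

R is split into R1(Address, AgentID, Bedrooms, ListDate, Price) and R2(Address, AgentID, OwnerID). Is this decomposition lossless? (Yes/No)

No

The shared attributes are {Address, AgentID} and {Address, AgentID}⁺ = {Address, AgentID}.
R1 ⊄ {Address, AgentID} and R2 ⊄ {Address, AgentID}, so the split is lossy.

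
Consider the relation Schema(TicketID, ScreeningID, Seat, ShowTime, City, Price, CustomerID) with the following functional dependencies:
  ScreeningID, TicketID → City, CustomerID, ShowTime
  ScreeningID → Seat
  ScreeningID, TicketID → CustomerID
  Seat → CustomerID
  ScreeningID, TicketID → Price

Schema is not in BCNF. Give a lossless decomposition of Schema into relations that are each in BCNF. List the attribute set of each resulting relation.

Candidate key of the original relation: {ScreeningID, TicketID}.
Within {City, CustomerID, Price, ScreeningID, Seat, ShowTime, TicketID}: {ScreeningID}⁺ ∩ {City, CustomerID, Price, ScreeningID, Seat, ShowTime, TicketID} = {CustomerID, ScreeningID, Seat}, not the whole set, so ScreeningID → CustomerID, Seat violates BCNF; decompose into {CustomerID, ScreeningID, Seat} and {City, Price, ScreeningID, ShowTime, TicketID}.
Within {CustomerID, ScreeningID, Seat}: {Seat}⁺ ∩ {CustomerID, ScreeningID, Seat} = {CustomerID, Seat}, not the whole set, so Seat → CustomerID violates BCNF; decompose into {CustomerID, Seat} and {ScreeningID, Seat}.
{CustomerID, Seat}: every determinant is a superkey — BCNF.
{ScreeningID, Seat}: every determinant is a superkey — BCNF.
{City, Price, ScreeningID, ShowTime, TicketID}: every determinant is a superkey — BCNF.

{City, Price, ScreeningID, ShowTime, TicketID}; {CustomerID, Seat}; {ScreeningID, Seat}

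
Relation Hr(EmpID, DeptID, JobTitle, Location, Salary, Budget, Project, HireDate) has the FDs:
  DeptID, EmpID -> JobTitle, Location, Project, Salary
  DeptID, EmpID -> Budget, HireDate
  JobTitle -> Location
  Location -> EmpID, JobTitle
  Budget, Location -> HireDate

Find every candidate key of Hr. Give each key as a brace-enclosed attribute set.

{DeptID, EmpID}, {DeptID, JobTitle}, {DeptID, Location}

No FD produces {DeptID}, so it must be in every candidate key.
{DeptID, EmpID}⁺ = {Budget, DeptID, EmpID, HireDate, JobTitle, Location, Project, Salary} — all of the relation — so {DeptID, EmpID} is a candidate key.
{DeptID, JobTitle}⁺ = {Budget, DeptID, EmpID, HireDate, JobTitle, Location, Project, Salary} — all of the relation — so {DeptID, JobTitle} is a candidate key.
{DeptID, Location}⁺ = {Budget, DeptID, EmpID, HireDate, JobTitle, Location, Project, Salary} — all of the relation — so {DeptID, Location} is a candidate key.
These are minimal and exhaustive — every other superkey contains one of them.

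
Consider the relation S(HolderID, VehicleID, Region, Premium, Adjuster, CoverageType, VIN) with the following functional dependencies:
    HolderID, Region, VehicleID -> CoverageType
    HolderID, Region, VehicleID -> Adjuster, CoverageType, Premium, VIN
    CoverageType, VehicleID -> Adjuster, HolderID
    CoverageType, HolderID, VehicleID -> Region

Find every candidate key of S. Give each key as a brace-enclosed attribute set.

{CoverageType, VehicleID}, {HolderID, Region, VehicleID}

{VehicleID} never appears on the right of any FD, so every key must include it.
Closure of {CoverageType, VehicleID} is {Adjuster, CoverageType, HolderID, Premium, Region, VIN, VehicleID}, the whole schema; {CoverageType, VehicleID} is a candidate key.
Closure of {HolderID, Region, VehicleID} is {Adjuster, CoverageType, HolderID, Premium, Region, VIN, VehicleID}, the whole schema; {HolderID, Region, VehicleID} is a candidate key.
These are minimal and exhaustive — every other superkey contains one of them.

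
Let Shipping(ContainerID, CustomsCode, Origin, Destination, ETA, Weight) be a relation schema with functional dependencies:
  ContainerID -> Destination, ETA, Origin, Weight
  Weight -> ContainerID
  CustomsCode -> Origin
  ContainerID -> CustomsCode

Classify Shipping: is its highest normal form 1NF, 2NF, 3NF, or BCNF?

2NF

Candidate keys: {ContainerID}, {Weight}. Prime attributes: {ContainerID, Weight}.
For CustomsCode -> Origin we have {CustomsCode}⁺ = {CustomsCode, Origin}; {CustomsCode} is not a superkey, so BCNF fails.
CustomsCode -> Origin has non-prime {Origin} on the right and a non-superkey on the left, so 3NF fails.
All keys have size 1, which rules out partial dependencies — 2NF is satisfied.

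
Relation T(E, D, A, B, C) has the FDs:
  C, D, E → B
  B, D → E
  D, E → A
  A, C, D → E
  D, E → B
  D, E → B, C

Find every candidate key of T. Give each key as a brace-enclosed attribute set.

{A, C, D}, {B, D}, {D, E}

Attributes never on any right-hand side: {D} — every candidate key must contain it.
Closure of {B, D} is {A, B, C, D, E}, the whole schema; {B, D} is a candidate key.
Closure of {D, E} is {A, B, C, D, E}, the whole schema; {D, E} is a candidate key.
Closure of {A, C, D} is {A, B, C, D, E}, the whole schema; {A, C, D} is a candidate key.
Any other superkey properly contains one of these, so there are no further candidate keys.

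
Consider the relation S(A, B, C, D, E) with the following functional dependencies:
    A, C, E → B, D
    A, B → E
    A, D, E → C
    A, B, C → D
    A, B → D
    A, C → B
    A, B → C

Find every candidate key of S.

{A, B}, {A, C}, {A, D, E}

No FD produces {A}, so it must be in every candidate key.
{A, B} is a candidate key since {A, B}⁺ = {A, B, C, D, E} covers every attribute.
{A, C} is a candidate key since {A, C}⁺ = {A, B, C, D, E} covers every attribute.
{A, D, E} is a candidate key since {A, D, E}⁺ = {A, B, C, D, E} covers every attribute.
Any other superkey properly contains one of these, so there are no further candidate keys.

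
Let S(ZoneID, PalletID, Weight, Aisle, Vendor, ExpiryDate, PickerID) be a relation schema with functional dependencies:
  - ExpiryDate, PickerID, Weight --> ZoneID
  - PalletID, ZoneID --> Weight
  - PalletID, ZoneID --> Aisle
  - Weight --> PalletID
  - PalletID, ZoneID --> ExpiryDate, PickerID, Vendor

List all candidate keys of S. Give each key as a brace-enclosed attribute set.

{ExpiryDate, PickerID, Weight}, {PalletID, ZoneID}, {Weight, ZoneID}

{PalletID, ZoneID} is a candidate key since {PalletID, ZoneID}⁺ = {Aisle, ExpiryDate, PalletID, PickerID, Vendor, Weight, ZoneID} covers every attribute.
{Weight, ZoneID} is a candidate key since {Weight, ZoneID}⁺ = {Aisle, ExpiryDate, PalletID, PickerID, Vendor, Weight, ZoneID} covers every attribute.
{ExpiryDate, PickerID, Weight} is a candidate key since {ExpiryDate, PickerID, Weight}⁺ = {Aisle, ExpiryDate, PalletID, PickerID, Vendor, Weight, ZoneID} covers every attribute.
No proper subset of any of these is a key, and no other minimal superkey exists.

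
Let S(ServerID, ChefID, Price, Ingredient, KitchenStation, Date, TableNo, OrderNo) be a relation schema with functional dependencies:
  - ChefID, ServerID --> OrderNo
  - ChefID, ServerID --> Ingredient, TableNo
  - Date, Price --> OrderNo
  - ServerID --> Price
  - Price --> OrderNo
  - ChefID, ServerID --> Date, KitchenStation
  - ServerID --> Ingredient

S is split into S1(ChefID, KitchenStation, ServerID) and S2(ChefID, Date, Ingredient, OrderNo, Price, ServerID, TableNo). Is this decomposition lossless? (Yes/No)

Yes

S1 ∩ S2 = {ChefID, ServerID}; its closure under F is {ChefID, Date, Ingredient, KitchenStation, OrderNo, Price, ServerID, TableNo}.
Since S1 ⊆ {ChefID, Date, Ingredient, KitchenStation, OrderNo, Price, ServerID, TableNo}, the intersection is a superkey of S1; the decomposition is lossless.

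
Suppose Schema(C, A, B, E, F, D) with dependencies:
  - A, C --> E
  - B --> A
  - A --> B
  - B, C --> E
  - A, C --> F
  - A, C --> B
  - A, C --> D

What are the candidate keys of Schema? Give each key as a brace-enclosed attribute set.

Attributes never on any right-hand side: {C} — every candidate key must contain it.
{A, C} is a candidate key since {A, C}⁺ = {A, B, C, D, E, F} covers every attribute.
{B, C} is a candidate key since {B, C}⁺ = {A, B, C, D, E, F} covers every attribute.
No proper subset of any of these is a key, and no other minimal superkey exists.

{A, C}, {B, C}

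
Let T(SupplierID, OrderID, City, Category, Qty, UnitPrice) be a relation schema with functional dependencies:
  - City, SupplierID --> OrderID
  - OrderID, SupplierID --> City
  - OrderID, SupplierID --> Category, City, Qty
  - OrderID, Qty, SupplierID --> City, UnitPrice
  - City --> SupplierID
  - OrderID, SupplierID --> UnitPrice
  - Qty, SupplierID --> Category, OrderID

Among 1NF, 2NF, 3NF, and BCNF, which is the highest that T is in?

Candidate keys: {City}, {OrderID, SupplierID}, {Qty, SupplierID}. Prime attributes: {City, OrderID, Qty, SupplierID}.
Every FD has a superkey on the left, so the relation is in BCNF.

BCNF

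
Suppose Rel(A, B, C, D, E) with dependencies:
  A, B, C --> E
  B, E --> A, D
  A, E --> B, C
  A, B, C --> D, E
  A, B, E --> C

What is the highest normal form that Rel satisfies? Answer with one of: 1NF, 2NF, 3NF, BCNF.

BCNF

Candidate keys: {A, B, C}, {A, E}, {B, E}. Prime attributes: {A, B, C, E}.
Every FD has a superkey on the left, so the relation is in BCNF.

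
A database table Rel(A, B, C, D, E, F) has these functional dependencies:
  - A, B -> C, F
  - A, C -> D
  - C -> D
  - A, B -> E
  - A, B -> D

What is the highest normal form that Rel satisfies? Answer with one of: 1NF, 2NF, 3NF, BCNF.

Candidate key: {A, B}. Prime attributes: {A, B}.
A, C -> D breaks BCNF: {A, C}⁺ = {A, C, D}, so {A, C} is not a superkey.
A, C -> D determines the non-prime attribute {D} from a non-superkey — 3NF is violated.
No non-prime attribute depends on a proper subset of any candidate key, so 2NF holds.

2NF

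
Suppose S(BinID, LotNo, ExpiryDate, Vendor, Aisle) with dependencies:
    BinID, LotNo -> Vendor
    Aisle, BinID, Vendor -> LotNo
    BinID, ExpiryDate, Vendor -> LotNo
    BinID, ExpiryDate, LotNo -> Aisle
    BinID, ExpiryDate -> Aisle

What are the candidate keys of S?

Attributes never on any right-hand side: {BinID, ExpiryDate} — every candidate key must contain all of them.
Closure of {BinID, ExpiryDate, LotNo} is {Aisle, BinID, ExpiryDate, LotNo, Vendor}, the whole schema; {BinID, ExpiryDate, LotNo} is a candidate key.
Closure of {BinID, ExpiryDate, Vendor} is {Aisle, BinID, ExpiryDate, LotNo, Vendor}, the whole schema; {BinID, ExpiryDate, Vendor} is a candidate key.
No proper subset of any of these is a key, and no other minimal superkey exists.

{BinID, ExpiryDate, LotNo}, {BinID, ExpiryDate, Vendor}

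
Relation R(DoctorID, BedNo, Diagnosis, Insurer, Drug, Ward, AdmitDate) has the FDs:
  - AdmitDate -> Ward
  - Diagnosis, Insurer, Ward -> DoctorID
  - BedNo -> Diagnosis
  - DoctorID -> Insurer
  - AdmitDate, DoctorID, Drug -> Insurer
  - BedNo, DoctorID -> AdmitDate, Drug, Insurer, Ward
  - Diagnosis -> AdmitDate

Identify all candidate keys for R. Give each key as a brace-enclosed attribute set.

{BedNo, DoctorID}, {BedNo, Insurer}

Attributes never on any right-hand side: {BedNo} — every candidate key must contain it.
{BedNo, DoctorID}⁺ = {AdmitDate, BedNo, Diagnosis, DoctorID, Drug, Insurer, Ward} — all of the relation — so {BedNo, DoctorID} is a candidate key.
{BedNo, Insurer}⁺ = {AdmitDate, BedNo, Diagnosis, DoctorID, Drug, Insurer, Ward} — all of the relation — so {BedNo, Insurer} is a candidate key.
No proper subset of any of these is a key, and no other minimal superkey exists.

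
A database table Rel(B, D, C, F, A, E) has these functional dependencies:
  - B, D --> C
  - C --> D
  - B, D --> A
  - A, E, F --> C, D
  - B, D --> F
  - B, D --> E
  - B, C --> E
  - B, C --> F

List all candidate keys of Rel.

{A, B, E, F}, {B, C}, {B, D}

{B} never appears on the right of any FD, so every key must include it.
{B, C} is a candidate key since {B, C}⁺ = {A, B, C, D, E, F} covers every attribute.
{B, D} is a candidate key since {B, D}⁺ = {A, B, C, D, E, F} covers every attribute.
{A, B, E, F} is a candidate key since {A, B, E, F}⁺ = {A, B, C, D, E, F} covers every attribute.
No proper subset of any of these is a key, and no other minimal superkey exists.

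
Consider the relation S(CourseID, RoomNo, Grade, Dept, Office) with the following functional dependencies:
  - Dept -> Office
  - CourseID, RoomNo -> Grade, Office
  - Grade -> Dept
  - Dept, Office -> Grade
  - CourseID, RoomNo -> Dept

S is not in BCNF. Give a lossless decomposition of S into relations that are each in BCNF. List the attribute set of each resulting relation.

{CourseID, Dept, RoomNo}; {Dept, Grade, Office}

Candidate key of the original relation: {CourseID, RoomNo}.
{CourseID, Dept, Grade, Office, RoomNo}: {Dept} determines {Dept, Grade, Office} here but is not a superkey — split on Dept -> Grade, Office, giving {Dept, Grade, Office} and {CourseID, Dept, RoomNo}.
{Dept, Grade, Office}: every determinant is a superkey — BCNF.
{CourseID, Dept, RoomNo}: every determinant is a superkey — BCNF.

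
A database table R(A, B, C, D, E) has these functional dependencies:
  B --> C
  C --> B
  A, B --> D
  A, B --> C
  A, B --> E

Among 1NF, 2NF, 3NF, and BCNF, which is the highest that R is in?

Candidate keys: {A, B}, {A, C}. Prime attributes: {A, B, C}.
B --> C: {B}⁺ = {B, C}, which is not all of the attributes, so the left side is not a superkey — BCNF is violated.
Its right-hand attributes {C} are all prime, as are those of every other non-superkey FD — the relation is in 3NF.

3NF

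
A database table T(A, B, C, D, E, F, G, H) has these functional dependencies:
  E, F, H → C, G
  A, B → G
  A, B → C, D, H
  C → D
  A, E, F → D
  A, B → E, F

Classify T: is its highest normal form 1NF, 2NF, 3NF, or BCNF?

Candidate key: {A, B}. Prime attributes: {A, B}.
For E, F, H → C, G we have {E, F, H}⁺ = {C, D, E, F, G, H}; {E, F, H} is not a superkey, so BCNF fails.
E, F, H → C, G determines the non-prime attributes {C, G} from a non-superkey — 3NF is violated.
No proper subset of a key has a non-prime attribute in its closure, so there is no partial dependency; 2NF holds.

2NF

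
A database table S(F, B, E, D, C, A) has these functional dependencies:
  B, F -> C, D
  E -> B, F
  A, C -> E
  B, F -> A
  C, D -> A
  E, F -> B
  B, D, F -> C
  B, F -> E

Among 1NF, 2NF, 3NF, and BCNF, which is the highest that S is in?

Candidate keys: {A, C}, {B, F}, {C, D}, {E}. Prime attributes: {A, B, C, D, E, F}.
Every FD has a superkey on the left, so the relation is in BCNF.

BCNF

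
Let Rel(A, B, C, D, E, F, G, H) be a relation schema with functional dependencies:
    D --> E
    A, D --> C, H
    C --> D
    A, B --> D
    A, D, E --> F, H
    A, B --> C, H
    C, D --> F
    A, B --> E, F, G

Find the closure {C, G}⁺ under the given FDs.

Start with {C, G}.
C --> D applies; add {D} → now {C, D, G}.
C, D --> F applies; add {F} → now {C, D, F, G}.
D --> E applies; add {E} → now {C, D, E, F, G}.
No further FD applies.

{C, D, E, F, G}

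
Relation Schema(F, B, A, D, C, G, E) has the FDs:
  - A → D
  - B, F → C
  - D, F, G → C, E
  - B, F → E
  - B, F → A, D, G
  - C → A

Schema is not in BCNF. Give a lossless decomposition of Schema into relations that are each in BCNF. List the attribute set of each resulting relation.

{A, C}; {A, D}; {B, C, F, G}; {C, E, F, G}

Candidate key of the original relation: {B, F}.
In {A, B, C, D, E, F, G}, {A} is not a superkey ({A}⁺ restricted to this set is {A, D}), so split on A → D into {A, D} and {A, B, C, E, F, G}.
{A, D}: every determinant is a superkey — BCNF.
In {A, B, C, E, F, G}, {C} is not a superkey ({C}⁺ restricted to this set is {A, C}), so split on C → A into {A, C} and {B, C, E, F, G}.
{A, C}: every determinant is a superkey — BCNF.
In {B, C, E, F, G}, {C, F, G} is not a superkey ({C, F, G}⁺ restricted to this set is {C, E, F, G}), so split on C, F, G → E into {C, E, F, G} and {B, C, F, G}.
{C, E, F, G}: every determinant is a superkey — BCNF.
{B, C, F, G}: every determinant is a superkey — BCNF.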